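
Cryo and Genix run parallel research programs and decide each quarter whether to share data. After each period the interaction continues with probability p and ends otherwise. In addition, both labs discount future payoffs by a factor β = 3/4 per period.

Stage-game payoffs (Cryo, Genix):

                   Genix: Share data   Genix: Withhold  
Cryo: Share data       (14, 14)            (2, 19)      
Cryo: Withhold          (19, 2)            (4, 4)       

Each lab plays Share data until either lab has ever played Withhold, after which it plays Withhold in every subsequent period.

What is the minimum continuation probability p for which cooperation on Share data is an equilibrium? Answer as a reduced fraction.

With continuation probability p and discount β, the effective per-period discount factor is βp.
Grim-trigger IC: βp ≥ (19−14)/(19−4) = 1/3.
So p ≥ (1/3)/(3/4) = 4/9.

4/9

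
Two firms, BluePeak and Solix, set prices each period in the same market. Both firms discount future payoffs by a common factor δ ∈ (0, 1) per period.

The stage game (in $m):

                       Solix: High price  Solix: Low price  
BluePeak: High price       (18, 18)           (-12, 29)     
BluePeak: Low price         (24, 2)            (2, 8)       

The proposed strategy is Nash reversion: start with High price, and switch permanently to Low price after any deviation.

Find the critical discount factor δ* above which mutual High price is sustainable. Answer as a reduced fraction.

BluePeak's threshold: (24−18)/(24−2) = 3/11.
Solix's threshold: (29−18)/(29−8) = 11/21.
3/11 < 11/21, so Solix binds and δ* = 11/21.

11/21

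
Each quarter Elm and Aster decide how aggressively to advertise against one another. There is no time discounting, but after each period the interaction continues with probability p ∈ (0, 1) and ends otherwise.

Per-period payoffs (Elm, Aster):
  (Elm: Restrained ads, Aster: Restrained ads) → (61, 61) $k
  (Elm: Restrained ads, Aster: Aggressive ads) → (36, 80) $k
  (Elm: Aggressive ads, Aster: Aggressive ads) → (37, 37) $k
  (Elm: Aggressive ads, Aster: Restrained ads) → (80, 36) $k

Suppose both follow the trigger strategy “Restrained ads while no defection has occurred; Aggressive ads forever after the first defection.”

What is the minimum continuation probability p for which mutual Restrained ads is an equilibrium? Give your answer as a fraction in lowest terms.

19/43

Expected cooperation value is 61 + p·61 + p²·61 + … = 61/(1−p); deviation gives 80 + p·37/(1−p).
61 ≥ 80(1−p) + 37p ⇒ 43p ≥ 19 ⇒ p ≥ 19/43.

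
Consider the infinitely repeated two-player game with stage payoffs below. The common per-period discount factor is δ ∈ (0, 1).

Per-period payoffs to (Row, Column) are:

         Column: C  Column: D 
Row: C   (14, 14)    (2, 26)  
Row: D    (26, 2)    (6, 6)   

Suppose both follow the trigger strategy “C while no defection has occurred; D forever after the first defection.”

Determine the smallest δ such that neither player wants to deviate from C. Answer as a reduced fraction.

3/5

Cooperation forever yields 14 each period: 14/(1−δ).
Deviating yields 26 once, then 6 forever: 26 + 6δ/(1−δ).
No profitable deviation requires 14/(1−δ) ≥ 26 + 6δ/(1−δ).
Multiplying by (1−δ): 14 ≥ 26(1−δ) + 6δ = 26 − 20δ.
So 20δ ≥ 12, i.e. δ ≥ 12/20 = 3/5.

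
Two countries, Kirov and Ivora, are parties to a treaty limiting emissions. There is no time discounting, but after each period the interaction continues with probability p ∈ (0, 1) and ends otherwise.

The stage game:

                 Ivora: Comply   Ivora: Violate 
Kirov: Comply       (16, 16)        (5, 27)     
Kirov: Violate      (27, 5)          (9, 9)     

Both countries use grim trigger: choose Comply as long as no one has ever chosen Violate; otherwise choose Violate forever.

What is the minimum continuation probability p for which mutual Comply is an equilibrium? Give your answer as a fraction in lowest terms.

11/18

With no time discounting, the continuation probability p plays the role of the discount factor.
Grim-trigger IC: 16/(1−p) ≥ 27 + 9p/(1−p) ⇒ p ≥ (27−16)/(27−9) = 11/18.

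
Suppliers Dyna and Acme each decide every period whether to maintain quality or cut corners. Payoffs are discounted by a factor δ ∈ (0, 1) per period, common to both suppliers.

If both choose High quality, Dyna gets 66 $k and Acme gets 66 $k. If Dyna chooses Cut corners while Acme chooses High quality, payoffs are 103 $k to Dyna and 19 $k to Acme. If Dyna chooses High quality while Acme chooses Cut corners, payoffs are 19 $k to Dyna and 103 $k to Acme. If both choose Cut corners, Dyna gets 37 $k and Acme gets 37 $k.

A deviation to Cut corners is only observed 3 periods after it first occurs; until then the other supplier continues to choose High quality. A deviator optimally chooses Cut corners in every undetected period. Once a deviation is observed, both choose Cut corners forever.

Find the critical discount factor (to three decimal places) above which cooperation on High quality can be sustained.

The best deviation is to choose Cut corners for all 3 undetected periods, earning 103 each, then 37 forever once detected.
Deviation value: 103(1−δ^3)/(1−δ) + 37δ^3/(1−δ); cooperation value: 66/(1−δ).
IC: 66 ≥ 103(1−δ^3) + 37δ^3 = 103 − 66δ^3.
So δ^3 ≥ 37/66, giving δ ≥ (37/66)^(1/3) ≈ 0.825.

0.825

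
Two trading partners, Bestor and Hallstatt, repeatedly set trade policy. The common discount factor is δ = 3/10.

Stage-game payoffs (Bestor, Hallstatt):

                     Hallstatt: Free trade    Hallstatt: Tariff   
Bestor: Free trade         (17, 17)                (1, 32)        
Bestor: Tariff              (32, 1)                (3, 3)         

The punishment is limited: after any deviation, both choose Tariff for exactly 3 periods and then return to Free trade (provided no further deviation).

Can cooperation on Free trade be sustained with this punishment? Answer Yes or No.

A one-shot deviation gives 32 now, then 3 for 3 periods, then back to 17.
Gain from deviating: (32−17) today; loss: (17−3) in each of the next 3 periods.
No-deviation condition: (17−3)(δ+…+δ^3) ≥ 32−17, i.e. δ+…+δ^3 ≥ 15/14.
At δ = 3/10: δ+…+δ^3 = 0.4170 < 1.0714.
So cooperation is not sustainable.

No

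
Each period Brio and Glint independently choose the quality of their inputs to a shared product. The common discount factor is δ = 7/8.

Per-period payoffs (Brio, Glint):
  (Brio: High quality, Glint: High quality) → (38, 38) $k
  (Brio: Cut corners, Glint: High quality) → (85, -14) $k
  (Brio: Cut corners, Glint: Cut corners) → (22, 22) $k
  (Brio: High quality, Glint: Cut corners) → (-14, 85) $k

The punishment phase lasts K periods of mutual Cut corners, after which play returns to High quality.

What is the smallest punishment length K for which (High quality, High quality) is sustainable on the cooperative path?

5

Need Σ_{k=1}^{K} δ^k ≥ (85−38)/(38−22) = 2.9375 at δ = 7/8.
At K = 4 the sum is 2.8967 < 2.9375; at K = 5 it is 3.4096 ≥ 2.9375.
So the minimum punishment length is K = 5.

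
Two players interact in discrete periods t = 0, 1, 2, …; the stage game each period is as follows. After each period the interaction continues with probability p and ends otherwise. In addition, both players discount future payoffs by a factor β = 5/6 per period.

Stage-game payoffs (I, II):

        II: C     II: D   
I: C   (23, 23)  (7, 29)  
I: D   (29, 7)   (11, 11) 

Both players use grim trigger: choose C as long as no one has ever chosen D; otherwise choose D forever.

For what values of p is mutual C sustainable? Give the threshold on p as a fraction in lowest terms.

2/5

With continuation probability p and discount β, the effective per-period discount factor is βp.
Grim-trigger IC: βp ≥ (29−23)/(29−11) = 1/3.
So p ≥ (1/3)/(5/6) = 2/5.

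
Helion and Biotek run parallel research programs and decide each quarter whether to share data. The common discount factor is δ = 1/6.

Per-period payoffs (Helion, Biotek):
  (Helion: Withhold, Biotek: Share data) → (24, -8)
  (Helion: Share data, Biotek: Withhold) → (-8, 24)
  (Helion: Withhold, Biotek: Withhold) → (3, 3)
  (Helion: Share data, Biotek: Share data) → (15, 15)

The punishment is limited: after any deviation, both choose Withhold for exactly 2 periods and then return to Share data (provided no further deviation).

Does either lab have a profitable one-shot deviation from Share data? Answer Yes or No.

A one-shot deviation gives 24 now, then 3 for 2 periods, then back to 15.
Gain from deviating: (24−15) today; loss: (15−3) in each of the next 2 periods.
No-deviation condition: (15−3)(δ+…+δ^2) ≥ 24−15, i.e. δ+…+δ^2 ≥ 3/4.
At δ = 1/6: δ+…+δ^2 = 0.1944 < 0.7500.
So cooperation is not sustainable.

Yes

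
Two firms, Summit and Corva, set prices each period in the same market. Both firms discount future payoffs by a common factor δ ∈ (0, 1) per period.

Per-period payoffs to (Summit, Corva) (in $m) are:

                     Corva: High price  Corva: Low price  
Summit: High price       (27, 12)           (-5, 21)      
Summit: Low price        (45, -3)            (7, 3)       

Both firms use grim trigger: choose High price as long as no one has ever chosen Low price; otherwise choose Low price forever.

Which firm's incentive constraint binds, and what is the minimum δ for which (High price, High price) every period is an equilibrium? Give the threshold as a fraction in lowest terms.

Corva; δ ≥ 1/2

Summit's threshold: (45−27)/(45−7) = 9/19.
Corva's threshold: (21−12)/(21−3) = 1/2.
9/19 < 1/2, so Corva binds and δ* = 1/2.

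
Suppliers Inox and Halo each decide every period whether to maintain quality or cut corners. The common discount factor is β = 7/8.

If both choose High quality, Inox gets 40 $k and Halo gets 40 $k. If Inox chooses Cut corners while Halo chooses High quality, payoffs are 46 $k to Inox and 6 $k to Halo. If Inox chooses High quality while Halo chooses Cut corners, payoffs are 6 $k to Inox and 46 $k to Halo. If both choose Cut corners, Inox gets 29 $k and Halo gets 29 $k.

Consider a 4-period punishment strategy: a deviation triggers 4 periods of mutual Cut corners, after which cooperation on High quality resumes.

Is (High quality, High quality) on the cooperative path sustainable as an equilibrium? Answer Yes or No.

A one-shot deviation gives 46 now, then 29 for 4 periods, then back to 40.
Gain from deviating: (46−40) today; loss: (40−29) in each of the next 4 periods.
No-deviation condition: (40−29)(β+…+β^4) ≥ 46−40, i.e. β+…+β^4 ≥ 6/11.
At β = 7/8: β+…+β^4 = 2.8967 ≥ 0.5455.
So cooperation is sustainable.

Yes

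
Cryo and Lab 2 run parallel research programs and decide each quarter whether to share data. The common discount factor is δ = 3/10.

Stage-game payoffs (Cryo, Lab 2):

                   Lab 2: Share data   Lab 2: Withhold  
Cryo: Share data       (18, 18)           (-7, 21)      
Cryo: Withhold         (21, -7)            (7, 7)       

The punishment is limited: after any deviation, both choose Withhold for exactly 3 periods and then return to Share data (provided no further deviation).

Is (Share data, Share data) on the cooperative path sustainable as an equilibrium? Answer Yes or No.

Yes

Comparing payoff streams over the 4 periods until play realigns: cooperate → 18(1+δ+…+δ^3); deviate → 21 + 7(δ+…+δ^3).
Cooperation is sustained iff (18−7)(δ+…+δ^3) ≥ 21−18.
δ+…+δ^3 = 3/10·(1−(3/10)^3)/(1−3/10) = 0.4170, and (21−18)/(18−7) = 0.2727.
0.4170 ≥ 0.2727, so cooperation is sustainable.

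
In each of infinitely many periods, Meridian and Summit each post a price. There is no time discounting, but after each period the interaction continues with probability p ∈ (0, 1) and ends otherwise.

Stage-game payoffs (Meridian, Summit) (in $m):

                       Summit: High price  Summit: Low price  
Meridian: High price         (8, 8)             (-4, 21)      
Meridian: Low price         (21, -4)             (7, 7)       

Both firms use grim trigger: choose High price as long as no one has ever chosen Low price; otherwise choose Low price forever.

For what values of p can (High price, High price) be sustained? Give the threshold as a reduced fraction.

13/14

With no time discounting, the continuation probability p plays the role of the discount factor.
Grim-trigger IC: 8/(1−p) ≥ 21 + 7p/(1−p) ⇒ p ≥ (21−8)/(21−7) = 13/14.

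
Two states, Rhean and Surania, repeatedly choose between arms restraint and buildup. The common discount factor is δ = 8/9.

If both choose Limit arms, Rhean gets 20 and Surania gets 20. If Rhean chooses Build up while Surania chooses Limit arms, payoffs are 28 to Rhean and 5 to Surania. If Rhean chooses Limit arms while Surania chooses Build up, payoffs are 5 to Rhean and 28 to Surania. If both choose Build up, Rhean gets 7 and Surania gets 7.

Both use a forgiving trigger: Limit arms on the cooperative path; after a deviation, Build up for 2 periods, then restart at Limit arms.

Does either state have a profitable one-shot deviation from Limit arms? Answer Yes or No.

No

Comparing payoff streams over the 3 periods until play realigns: cooperate → 20(1+δ+…+δ^2); deviate → 28 + 7(δ+…+δ^2).
Cooperation is sustained iff (20−7)(δ+…+δ^2) ≥ 28−20.
δ+…+δ^2 = 8/9·(1−(8/9)^2)/(1−8/9) = 1.6790, and (28−20)/(20−7) = 0.6154.
1.6790 ≥ 0.6154, so cooperation is sustainable.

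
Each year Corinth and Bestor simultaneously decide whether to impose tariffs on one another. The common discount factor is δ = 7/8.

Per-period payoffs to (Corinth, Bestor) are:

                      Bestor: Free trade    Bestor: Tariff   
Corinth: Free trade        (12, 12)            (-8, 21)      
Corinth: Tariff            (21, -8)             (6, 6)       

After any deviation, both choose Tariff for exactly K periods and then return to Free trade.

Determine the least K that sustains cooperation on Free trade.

IC: δ(1−δ^K)/(1−δ) ≥ (21−12)/(12−6) = 3/2.
With δ = 7/8: need 1 − δ^K ≥ 3/2·(1−7/8)/(7/8), i.e. δ^K ≤ 0.7857.
Since (7/8)^1 = 0.8750 and (7/8)^2 = 0.7656, the smallest such K is 2.

2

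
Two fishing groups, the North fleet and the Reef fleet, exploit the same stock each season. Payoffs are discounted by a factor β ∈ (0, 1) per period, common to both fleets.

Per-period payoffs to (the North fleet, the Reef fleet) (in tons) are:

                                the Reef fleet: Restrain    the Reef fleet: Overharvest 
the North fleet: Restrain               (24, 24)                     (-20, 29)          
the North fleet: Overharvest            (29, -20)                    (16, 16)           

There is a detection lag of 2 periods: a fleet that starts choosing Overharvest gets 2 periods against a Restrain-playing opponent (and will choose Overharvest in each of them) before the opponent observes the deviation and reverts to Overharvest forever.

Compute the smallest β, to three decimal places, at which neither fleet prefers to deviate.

0.620

The best deviation is to choose Overharvest for all 2 undetected periods, earning 29 each, then 16 forever once detected.
Deviation value: 29(1−β^2)/(1−β) + 16β^2/(1−β); cooperation value: 24/(1−β).
IC: 24 ≥ 29(1−β^2) + 16β^2 = 29 − 13β^2.
So β^2 ≥ 5/13, giving β ≥ (5/13)^(1/2) ≈ 0.620.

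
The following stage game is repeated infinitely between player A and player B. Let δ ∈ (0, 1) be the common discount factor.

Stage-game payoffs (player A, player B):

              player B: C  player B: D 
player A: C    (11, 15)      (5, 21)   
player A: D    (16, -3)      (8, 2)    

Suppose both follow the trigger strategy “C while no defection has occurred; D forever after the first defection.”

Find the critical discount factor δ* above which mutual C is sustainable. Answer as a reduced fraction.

player A's threshold: (16−11)/(16−8) = 5/8.
player B's threshold: (21−15)/(21−2) = 6/19.
5/8 > 6/19, so player A binds and δ* = 5/8.

5/8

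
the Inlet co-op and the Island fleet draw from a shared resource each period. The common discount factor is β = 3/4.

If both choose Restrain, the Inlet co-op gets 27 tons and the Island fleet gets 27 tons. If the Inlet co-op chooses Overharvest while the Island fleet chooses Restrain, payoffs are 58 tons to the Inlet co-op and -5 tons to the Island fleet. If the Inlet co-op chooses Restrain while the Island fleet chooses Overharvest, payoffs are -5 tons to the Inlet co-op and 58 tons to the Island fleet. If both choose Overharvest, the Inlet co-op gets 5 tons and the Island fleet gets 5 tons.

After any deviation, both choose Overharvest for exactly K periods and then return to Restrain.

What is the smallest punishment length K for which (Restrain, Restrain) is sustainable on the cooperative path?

No profitable deviation requires (27−5)(β+…+β^K) ≥ 58−27, i.e. β+…+β^K ≥ 31/22 ≈ 1.4091.
With β = 3/4, the partial sums are K=1: 0.7500, K=2: 1.3125, K=3: 1.7344.
K = 3 is the first length at which the sum reaches 1.4091.

3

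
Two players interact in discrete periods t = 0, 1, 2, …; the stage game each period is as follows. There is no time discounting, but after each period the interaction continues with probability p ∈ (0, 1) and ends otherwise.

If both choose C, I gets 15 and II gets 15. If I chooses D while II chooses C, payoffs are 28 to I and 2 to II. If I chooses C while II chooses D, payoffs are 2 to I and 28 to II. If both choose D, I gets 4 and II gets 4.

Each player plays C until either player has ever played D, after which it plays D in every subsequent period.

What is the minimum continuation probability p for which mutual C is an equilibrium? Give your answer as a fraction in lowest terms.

13/24

Expected cooperation value is 15 + p·15 + p²·15 + … = 15/(1−p); deviation gives 28 + p·4/(1−p).
15 ≥ 28(1−p) + 4p ⇒ 24p ≥ 13 ⇒ p ≥ 13/24.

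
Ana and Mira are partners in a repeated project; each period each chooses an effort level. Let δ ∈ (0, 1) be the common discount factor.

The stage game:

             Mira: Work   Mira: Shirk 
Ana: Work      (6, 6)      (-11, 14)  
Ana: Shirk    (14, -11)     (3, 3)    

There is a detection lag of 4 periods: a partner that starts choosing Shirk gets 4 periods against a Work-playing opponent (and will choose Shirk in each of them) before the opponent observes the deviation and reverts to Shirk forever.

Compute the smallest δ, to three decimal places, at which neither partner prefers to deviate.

A deviator earns 14 for 4 periods, then 3 forever; cooperating earns 6 forever. Multiplying the IC by (1−δ):
6 ≥ 14(1−δ^4) + 3δ^4, so 11·δ^4 ≥ 8 and δ^4 ≥ 8/11.
δ ≥ (8/11)^(1/4) ≈ 0.923.

0.923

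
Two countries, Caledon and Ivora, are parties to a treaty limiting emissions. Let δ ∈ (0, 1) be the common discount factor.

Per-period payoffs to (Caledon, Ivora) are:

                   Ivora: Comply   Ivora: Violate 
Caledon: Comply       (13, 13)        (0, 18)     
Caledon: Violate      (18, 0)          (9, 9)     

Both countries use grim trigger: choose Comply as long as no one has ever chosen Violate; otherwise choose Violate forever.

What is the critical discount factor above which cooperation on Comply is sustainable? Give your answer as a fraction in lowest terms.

5/9

Cooperation forever yields 13 each period: 13/(1−δ).
Deviating yields 18 once, then 9 forever: 18 + 9δ/(1−δ).
No profitable deviation requires 13/(1−δ) ≥ 18 + 9δ/(1−δ).
Multiplying by (1−δ): 13 ≥ 18(1−δ) + 9δ = 18 − 9δ.
So 9δ ≥ 5, i.e. δ ≥ 5/9.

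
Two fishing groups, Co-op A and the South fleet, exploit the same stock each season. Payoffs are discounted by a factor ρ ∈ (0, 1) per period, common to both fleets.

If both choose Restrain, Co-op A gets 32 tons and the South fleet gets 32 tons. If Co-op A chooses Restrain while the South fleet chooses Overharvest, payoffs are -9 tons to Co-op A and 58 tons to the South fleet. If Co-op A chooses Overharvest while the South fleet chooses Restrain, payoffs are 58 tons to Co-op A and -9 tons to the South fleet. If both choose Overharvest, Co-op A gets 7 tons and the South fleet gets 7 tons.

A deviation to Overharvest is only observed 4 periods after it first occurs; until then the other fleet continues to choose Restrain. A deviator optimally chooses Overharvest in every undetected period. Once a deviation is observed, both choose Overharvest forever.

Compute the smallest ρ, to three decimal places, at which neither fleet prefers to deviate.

A deviator earns 58 for 4 periods, then 7 forever; cooperating earns 32 forever. Multiplying the IC by (1−ρ):
32 ≥ 58(1−ρ^4) + 7ρ^4, so 51·ρ^4 ≥ 26 and ρ^4 ≥ 26/51.
ρ ≥ (26/51)^(1/4) ≈ 0.845.

0.845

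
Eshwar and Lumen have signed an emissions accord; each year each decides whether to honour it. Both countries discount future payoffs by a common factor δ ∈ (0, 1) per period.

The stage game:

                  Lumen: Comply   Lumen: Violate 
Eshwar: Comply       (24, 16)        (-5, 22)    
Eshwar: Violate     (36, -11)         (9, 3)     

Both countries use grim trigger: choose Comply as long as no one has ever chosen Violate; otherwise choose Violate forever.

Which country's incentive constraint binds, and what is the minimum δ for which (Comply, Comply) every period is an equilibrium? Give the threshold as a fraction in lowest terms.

For Eshwar: deviation gain 36−24 = 12, per-period punishment loss 24−9 = 15. IC gives δ ≥ 12/27 = 4/9.
For Lumen: gain 6, loss 13 per period, so δ ≥ 6/19.
The tighter constraint is Eshwar's, so cooperation needs δ ≥ 4/9.

Eshwar; δ ≥ 4/9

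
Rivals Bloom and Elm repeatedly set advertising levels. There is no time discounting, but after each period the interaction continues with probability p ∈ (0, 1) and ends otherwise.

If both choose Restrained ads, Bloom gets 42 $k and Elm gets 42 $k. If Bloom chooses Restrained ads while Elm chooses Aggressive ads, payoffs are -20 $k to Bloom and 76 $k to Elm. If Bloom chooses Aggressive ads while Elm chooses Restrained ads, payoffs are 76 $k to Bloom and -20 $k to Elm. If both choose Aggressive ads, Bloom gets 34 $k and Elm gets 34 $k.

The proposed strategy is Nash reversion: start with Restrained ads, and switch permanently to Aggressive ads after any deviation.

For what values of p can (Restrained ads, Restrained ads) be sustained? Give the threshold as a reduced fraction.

17/21

With no time discounting, the continuation probability p plays the role of the discount factor.
Grim-trigger IC: 42/(1−p) ≥ 76 + 34p/(1−p) ⇒ p ≥ (76−42)/(76−34) = 17/21.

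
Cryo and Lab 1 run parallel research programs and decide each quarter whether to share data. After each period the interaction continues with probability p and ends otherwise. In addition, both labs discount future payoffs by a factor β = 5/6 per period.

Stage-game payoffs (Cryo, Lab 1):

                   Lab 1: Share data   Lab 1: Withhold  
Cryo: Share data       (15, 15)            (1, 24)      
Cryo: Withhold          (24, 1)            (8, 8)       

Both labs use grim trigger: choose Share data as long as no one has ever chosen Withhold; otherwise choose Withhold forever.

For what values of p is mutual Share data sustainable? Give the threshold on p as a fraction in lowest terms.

Expected continuation weight on next period's payoff is β·p = 5/6·p, which plays the role of the discount factor.
Cooperation requires 5/6·p ≥ (24−15)/(24−8) = 9/16, hence p ≥ 27/40.

27/40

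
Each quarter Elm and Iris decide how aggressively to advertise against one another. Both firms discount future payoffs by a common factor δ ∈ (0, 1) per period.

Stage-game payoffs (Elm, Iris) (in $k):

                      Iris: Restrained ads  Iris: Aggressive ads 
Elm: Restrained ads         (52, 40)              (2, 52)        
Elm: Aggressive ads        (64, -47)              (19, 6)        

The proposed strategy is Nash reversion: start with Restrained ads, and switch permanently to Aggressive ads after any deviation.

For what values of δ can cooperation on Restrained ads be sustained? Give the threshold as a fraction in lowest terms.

4/15

For Elm: deviation gain 64−52 = 12, per-period punishment loss 52−19 = 33. IC gives δ ≥ 12/45 = 4/15.
For Iris: gain 12, loss 34 per period, so δ ≥ 12/46 = 6/23.
The tighter constraint is Elm's, so cooperation needs δ ≥ 4/15.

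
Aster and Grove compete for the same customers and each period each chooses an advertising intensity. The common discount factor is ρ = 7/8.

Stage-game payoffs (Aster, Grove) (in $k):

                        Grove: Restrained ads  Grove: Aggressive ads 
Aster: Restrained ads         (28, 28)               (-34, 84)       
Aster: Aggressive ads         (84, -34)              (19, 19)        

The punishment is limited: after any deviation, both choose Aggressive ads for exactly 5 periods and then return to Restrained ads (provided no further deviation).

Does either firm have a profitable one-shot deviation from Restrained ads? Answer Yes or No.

Yes

IC: ρ+…+ρ^5 ≥ (84−28)/(28−19) = 56/9.
At ρ = 7/8: partial sum = 3.4096 < 6.2222. Cooperation not sustainable.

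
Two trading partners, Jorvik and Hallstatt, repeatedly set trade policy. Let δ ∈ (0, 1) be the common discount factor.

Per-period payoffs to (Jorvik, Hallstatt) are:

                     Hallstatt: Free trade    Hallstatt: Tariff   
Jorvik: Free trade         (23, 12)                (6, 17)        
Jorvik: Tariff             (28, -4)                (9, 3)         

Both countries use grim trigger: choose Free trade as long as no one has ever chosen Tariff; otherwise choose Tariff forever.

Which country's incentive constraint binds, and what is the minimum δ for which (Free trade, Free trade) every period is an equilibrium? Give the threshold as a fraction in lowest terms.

Hallstatt; δ ≥ 5/14

For Jorvik: deviation gain 28−23 = 5, per-period punishment loss 23−9 = 14. IC gives δ ≥ 5/19.
For Hallstatt: gain 5, loss 9 per period, so δ ≥ 5/14.
The tighter constraint is Hallstatt's, so cooperation needs δ ≥ 5/14.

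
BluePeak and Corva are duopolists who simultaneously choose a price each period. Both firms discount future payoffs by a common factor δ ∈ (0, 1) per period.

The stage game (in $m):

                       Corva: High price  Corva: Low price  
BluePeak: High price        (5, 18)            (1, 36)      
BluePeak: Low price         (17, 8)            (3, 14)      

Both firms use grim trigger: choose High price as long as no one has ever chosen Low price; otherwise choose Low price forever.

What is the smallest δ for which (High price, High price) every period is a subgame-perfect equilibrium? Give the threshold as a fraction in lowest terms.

BluePeak's threshold: (17−5)/(17−3) = 6/7.
Corva's threshold: (36−18)/(36−14) = 9/11.
6/7 > 9/11, so BluePeak binds and δ* = 6/7.

6/7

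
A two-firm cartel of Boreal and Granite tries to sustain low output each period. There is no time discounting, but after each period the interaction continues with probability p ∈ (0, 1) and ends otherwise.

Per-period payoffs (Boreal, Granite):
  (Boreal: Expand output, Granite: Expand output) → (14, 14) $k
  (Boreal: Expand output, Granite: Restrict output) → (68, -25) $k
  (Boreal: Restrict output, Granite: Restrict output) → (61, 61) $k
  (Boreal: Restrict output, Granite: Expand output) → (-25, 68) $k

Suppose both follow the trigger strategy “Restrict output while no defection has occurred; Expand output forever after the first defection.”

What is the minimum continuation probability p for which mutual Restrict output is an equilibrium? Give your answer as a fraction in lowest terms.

Expected cooperation value is 61 + p·61 + p²·61 + … = 61/(1−p); deviation gives 68 + p·14/(1−p).
61 ≥ 68(1−p) + 14p ⇒ 54p ≥ 7 ⇒ p ≥ 7/54.

7/54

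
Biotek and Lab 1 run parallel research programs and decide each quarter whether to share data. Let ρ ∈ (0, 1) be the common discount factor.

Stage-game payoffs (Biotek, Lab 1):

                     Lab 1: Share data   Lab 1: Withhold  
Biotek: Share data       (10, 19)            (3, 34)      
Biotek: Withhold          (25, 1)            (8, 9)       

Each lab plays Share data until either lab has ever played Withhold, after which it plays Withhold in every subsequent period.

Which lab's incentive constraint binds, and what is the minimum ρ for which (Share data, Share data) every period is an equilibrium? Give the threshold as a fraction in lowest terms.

For Biotek: deviation gain 25−10 = 15, per-period punishment loss 10−8 = 2. IC gives ρ ≥ 15/17.
For Lab 1: gain 15, loss 10 per period, so ρ ≥ 15/25 = 3/5.
The tighter constraint is Biotek's, so cooperation needs ρ ≥ 15/17.

Biotek; ρ ≥ 15/17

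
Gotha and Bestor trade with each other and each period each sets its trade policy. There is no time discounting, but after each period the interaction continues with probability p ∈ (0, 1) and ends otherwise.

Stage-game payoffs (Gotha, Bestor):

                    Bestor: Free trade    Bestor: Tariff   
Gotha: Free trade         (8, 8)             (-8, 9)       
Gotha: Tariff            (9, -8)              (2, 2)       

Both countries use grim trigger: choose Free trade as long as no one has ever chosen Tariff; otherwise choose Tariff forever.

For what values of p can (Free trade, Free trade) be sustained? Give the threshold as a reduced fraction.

Expected cooperation value is 8 + p·8 + p²·8 + … = 8/(1−p); deviation gives 9 + p·2/(1−p).
8 ≥ 9(1−p) + 2p ⇒ 7p ≥ 1 ⇒ p ≥ 1/7.

1/7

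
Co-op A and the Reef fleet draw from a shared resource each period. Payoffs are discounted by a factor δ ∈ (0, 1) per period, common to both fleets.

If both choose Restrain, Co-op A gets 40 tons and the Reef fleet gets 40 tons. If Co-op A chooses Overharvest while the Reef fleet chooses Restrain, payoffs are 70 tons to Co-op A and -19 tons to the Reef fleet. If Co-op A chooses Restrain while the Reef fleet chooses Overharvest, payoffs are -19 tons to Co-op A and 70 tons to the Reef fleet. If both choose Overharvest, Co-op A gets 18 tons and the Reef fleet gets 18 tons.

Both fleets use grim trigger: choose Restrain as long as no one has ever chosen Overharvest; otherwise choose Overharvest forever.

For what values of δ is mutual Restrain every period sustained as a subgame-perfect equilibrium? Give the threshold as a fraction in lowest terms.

Cooperation forever yields 40 each period: 40/(1−δ).
Deviating yields 70 once, then 18 forever: 70 + 18δ/(1−δ).
No profitable deviation requires 40/(1−δ) ≥ 70 + 18δ/(1−δ).
Multiplying by (1−δ): 40 ≥ 70(1−δ) + 18δ = 70 − 52δ.
So 52δ ≥ 30, i.e. δ ≥ 30/52 = 15/26.

15/26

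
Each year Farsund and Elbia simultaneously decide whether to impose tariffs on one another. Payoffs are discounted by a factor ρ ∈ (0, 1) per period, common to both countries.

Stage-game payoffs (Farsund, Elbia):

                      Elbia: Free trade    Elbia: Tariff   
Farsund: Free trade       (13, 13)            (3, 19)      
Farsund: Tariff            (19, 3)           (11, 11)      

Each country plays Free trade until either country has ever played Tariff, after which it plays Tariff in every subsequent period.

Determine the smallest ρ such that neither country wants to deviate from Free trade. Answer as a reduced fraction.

13/(1−ρ) ≥ 19 + 11ρ/(1−ρ)
13 ≥ 19 − 8ρ
ρ ≥ 6/8 = 3/4.

3/4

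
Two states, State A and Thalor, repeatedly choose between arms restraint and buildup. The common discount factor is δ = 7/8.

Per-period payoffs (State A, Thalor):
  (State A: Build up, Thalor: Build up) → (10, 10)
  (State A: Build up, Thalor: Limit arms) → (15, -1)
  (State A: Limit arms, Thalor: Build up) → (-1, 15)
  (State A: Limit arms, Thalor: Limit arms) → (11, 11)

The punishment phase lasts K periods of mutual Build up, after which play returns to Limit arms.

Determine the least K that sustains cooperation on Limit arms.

7

IC: δ(1−δ^K)/(1−δ) ≥ (15−11)/(11−10) = 4.
With δ = 7/8: need 1 − δ^K ≥ 4·(1−7/8)/(7/8), i.e. δ^K ≤ 0.4286.
Since (7/8)^6 = 0.4488 and (7/8)^7 = 0.3927, the smallest such K is 7.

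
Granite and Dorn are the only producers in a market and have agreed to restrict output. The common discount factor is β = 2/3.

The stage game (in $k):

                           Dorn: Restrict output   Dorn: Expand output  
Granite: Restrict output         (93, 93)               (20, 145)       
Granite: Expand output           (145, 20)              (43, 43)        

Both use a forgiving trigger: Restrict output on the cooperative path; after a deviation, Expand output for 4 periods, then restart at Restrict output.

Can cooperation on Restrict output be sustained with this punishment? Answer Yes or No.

IC: β+…+β^4 ≥ (145−93)/(93−43) = 26/25.
At β = 2/3: partial sum = 1.6049 ≥ 1.0400. Cooperation sustainable.

Yes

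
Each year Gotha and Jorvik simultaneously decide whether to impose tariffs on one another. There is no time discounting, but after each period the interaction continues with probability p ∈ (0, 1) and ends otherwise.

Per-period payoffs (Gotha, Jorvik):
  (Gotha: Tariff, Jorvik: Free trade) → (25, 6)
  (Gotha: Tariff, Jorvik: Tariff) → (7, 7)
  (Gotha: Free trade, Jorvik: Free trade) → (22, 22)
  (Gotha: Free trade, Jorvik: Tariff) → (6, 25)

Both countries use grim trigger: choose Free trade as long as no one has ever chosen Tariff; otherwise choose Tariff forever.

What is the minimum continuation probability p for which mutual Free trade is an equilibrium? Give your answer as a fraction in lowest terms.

Expected cooperation value is 22 + p·22 + p²·22 + … = 22/(1−p); deviation gives 25 + p·7/(1−p).
22 ≥ 25(1−p) + 7p ⇒ 18p ≥ 3 ⇒ p ≥ 3/18 = 1/6.

1/6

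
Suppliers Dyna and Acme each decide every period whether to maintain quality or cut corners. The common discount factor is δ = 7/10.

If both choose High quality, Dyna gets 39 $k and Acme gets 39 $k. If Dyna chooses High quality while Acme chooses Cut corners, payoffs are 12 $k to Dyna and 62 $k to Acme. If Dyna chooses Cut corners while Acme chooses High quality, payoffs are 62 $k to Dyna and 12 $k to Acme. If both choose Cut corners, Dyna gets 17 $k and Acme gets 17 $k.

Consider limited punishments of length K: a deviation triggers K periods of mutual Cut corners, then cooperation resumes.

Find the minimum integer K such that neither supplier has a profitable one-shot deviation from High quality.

2

IC: δ(1−δ^K)/(1−δ) ≥ (62−39)/(39−17) = 23/22.
With δ = 7/10: need 1 − δ^K ≥ 23/22·(1−7/10)/(7/10), i.e. δ^K ≤ 0.5519.
Since (7/10)^1 = 0.7000 and (7/10)^2 = 0.4900, the smallest such K is 2.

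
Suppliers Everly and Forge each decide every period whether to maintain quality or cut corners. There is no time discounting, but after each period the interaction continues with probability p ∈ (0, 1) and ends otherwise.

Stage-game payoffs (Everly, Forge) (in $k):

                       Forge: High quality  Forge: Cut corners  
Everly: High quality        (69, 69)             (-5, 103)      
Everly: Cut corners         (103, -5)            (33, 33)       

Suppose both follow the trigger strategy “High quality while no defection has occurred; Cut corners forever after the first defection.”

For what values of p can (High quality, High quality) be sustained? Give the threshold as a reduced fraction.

17/35

Expected cooperation value is 69 + p·69 + p²·69 + … = 69/(1−p); deviation gives 103 + p·33/(1−p).
69 ≥ 103(1−p) + 33p ⇒ 70p ≥ 34 ⇒ p ≥ 34/70 = 17/35.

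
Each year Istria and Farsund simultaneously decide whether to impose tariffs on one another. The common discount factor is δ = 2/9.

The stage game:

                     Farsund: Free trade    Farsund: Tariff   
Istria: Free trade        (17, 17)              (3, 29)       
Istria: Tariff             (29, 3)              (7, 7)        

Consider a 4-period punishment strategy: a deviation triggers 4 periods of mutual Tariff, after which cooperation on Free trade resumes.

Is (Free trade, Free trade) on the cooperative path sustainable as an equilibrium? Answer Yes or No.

No

IC: δ+…+δ^4 ≥ (29−17)/(17−7) = 6/5.
At δ = 2/9: partial sum = 0.2850 < 1.2000. Cooperation not sustainable.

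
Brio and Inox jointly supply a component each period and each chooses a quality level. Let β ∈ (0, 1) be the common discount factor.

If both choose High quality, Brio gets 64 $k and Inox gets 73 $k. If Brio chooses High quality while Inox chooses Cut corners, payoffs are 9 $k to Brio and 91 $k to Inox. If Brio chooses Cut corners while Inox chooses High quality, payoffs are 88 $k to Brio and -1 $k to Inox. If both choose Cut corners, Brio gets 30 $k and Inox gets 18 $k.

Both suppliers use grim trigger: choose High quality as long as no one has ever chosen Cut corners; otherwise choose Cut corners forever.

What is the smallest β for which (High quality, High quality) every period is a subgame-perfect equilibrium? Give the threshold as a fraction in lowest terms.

12/29

Brio's threshold: (88−64)/(88−30) = 12/29.
Inox's threshold: (91−73)/(91−18) = 18/73.
12/29 > 18/73, so Brio binds and β* = 12/29.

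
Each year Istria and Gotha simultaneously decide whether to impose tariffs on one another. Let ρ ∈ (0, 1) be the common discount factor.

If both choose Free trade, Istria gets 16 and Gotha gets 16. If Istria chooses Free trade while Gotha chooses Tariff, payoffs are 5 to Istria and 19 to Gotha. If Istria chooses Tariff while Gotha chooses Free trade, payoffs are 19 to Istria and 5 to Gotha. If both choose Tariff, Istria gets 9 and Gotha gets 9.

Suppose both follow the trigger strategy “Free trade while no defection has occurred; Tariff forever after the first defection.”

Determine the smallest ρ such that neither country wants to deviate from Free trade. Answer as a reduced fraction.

3/10

Cooperation forever yields 16 each period: 16/(1−ρ).
Deviating yields 19 once, then 9 forever: 19 + 9ρ/(1−ρ).
No profitable deviation requires 16/(1−ρ) ≥ 19 + 9ρ/(1−ρ).
Multiplying by (1−ρ): 16 ≥ 19(1−ρ) + 9ρ = 19 − 10ρ.
So 10ρ ≥ 3, i.e. ρ ≥ 3/10.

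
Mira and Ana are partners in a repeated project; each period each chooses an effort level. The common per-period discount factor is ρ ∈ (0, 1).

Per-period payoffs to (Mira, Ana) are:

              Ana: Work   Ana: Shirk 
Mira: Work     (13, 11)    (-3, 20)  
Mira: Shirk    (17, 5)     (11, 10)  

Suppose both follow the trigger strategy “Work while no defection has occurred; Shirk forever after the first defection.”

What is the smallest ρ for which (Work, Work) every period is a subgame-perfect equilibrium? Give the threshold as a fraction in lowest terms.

9/10

Mira: cooperation gives 13 each period; deviation gives 17 once then 11 forever.
  13/(1−ρ) ≥ 17 + 11ρ/(1−ρ) ⇒ ρ ≥ 4/6 = 2/3.
Ana: cooperation gives 11 each period; deviation gives 20 once then 10 forever.
  ρ ≥ 9/10.
Both must hold, so the binding constraint is Ana's: ρ ≥ 9/10.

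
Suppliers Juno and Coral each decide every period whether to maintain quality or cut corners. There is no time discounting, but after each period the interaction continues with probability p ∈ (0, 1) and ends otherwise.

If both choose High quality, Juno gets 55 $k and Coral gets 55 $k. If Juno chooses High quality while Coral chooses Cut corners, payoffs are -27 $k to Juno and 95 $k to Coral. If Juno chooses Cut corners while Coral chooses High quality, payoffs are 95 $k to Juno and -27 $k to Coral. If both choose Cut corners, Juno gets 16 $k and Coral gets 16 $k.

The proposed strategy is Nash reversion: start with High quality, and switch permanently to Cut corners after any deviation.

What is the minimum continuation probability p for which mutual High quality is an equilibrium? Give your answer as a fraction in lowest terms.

40/79

Expected cooperation value is 55 + p·55 + p²·55 + … = 55/(1−p); deviation gives 95 + p·16/(1−p).
55 ≥ 95(1−p) + 16p ⇒ 79p ≥ 40 ⇒ p ≥ 40/79.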